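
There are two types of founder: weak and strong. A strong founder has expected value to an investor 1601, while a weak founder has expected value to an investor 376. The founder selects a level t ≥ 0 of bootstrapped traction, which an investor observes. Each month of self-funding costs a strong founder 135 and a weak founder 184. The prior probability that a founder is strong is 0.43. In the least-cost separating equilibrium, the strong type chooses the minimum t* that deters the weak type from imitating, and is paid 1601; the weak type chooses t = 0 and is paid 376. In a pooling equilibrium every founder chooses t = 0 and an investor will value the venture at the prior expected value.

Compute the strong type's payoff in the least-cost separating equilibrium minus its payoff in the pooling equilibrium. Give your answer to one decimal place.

-200.5

Least-cost separating signal: t* solves 376 = 1601 − 184·t*, so t* = (1601 − 376)/184 ≈ 6.6576.
Strong type's separating payoff: 1601 − 135 × t* = 1601 − 135 × (1601 − 376)/184 = 1601 − 165375/184 ≈ 702.223.
Pooling payoff: 0.43 × 1601 + 0.57 × 376 = 902.75.
Difference: 702.223 − 902.75 = -200.527, i.e. -200.5 to one decimal place.
The strong type would prefer the pooling outcome.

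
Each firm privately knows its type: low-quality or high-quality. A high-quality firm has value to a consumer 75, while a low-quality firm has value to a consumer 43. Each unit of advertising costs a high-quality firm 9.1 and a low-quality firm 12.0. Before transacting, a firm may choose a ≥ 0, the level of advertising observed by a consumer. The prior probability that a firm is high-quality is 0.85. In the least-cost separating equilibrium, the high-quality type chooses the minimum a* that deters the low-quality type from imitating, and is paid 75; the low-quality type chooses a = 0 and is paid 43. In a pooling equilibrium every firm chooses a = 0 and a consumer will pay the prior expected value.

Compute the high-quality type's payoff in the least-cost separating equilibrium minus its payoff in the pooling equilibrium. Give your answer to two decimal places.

Least-cost separating signal: a* solves 43 = 75 − 12.0·a*, so a* = (75 − 43)/12.0 ≈ 2.6667.
High-quality type's separating payoff: 75 − 9.1 × a* = 75 − 9.1 × (75 − 43)/12.0 = 75 − 291.2/12.0 ≈ 50.7333.
Pooling payoff: 0.85 × 75 + 0.15 × 43 = 70.2.
Difference: 50.7333 − 70.2 = -19.4667, i.e. -19.47 to two decimal places.
The high-quality type would prefer the pooling outcome.

-19.47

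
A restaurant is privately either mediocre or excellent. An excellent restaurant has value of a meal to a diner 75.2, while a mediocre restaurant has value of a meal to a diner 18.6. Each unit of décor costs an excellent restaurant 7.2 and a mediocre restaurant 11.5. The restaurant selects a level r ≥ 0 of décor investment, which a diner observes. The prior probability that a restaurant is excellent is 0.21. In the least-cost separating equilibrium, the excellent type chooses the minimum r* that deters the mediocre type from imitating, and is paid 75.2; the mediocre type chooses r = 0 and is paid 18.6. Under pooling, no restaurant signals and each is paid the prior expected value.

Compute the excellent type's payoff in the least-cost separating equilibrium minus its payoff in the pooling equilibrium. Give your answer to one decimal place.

9.3

Least-cost separating signal: r* solves 18.6 = 75.2 − 11.5·r*, so r* = (75.2 − 18.6)/11.5 ≈ 4.9217.
Excellent type's separating payoff: 75.2 − 7.2 × r* = 75.2 − 7.2 × (75.2 − 18.6)/11.5 = 75.2 − 407.52/11.5 ≈ 39.763.
Pooling payoff: 0.21 × 75.2 + 0.79 × 18.6 = 30.486.
Difference: 39.763 − 30.486 = 9.277, i.e. 9.3 to one decimal place.
The excellent type prefers to separate.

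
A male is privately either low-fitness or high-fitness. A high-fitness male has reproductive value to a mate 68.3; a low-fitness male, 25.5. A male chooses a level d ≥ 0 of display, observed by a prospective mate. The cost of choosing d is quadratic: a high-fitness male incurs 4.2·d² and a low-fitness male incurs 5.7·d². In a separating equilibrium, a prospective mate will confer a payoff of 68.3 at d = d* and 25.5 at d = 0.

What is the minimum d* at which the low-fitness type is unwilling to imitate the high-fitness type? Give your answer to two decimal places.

2.74

The low-fitness type at d = 0 receives 25.5; imitating at d* yields 68.3 − 5.7·d*².
Indifference: 25.5 = 68.3 − 5.7·d*², so d*² = (68.3 − 25.5) / 5.7 ≈ 7.5088.
d* = √7.5088 ≈ 2.74.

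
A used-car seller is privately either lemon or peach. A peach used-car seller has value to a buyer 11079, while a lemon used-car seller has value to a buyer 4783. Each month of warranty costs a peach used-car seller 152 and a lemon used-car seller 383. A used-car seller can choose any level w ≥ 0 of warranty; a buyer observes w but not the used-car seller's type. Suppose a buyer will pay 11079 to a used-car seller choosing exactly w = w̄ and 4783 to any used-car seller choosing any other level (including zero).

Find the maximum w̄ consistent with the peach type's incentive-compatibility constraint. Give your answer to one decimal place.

Choosing w̄ yields the peach type 11079 − 152·w̄; choosing zero yields 4783.
The peach type is indifferent at 11079 − 152·w̄ = 4783, i.e. w̄ = (11079 − 4783) / 152 ≈ 41.4.
For any w̄ above 41.4 the peach type would rather pool at zero, so separation collapses.

41.4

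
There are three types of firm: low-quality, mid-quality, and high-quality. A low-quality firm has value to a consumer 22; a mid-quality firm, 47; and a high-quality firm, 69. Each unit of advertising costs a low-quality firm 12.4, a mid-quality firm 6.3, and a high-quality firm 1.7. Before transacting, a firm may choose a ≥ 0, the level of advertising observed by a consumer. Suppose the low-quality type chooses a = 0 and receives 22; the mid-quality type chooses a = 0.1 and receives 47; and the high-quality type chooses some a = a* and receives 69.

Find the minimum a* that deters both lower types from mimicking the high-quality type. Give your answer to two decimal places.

Mid-quality type (on-path payoff 47 − 6.3×0.1 = 46.37) won't mimic when 46.37 ≥ 69 − 6.3·a*, i.e. a* ≥ 3.59.
Low-quality type (on-path payoff 22) won't mimic when 22 ≥ 69 − 12.4·a*, i.e. a* ≥ 3.79.
Both must hold, so a* = max(3.79, 3.59) = 3.79. The low-quality type's constraint binds.

3.79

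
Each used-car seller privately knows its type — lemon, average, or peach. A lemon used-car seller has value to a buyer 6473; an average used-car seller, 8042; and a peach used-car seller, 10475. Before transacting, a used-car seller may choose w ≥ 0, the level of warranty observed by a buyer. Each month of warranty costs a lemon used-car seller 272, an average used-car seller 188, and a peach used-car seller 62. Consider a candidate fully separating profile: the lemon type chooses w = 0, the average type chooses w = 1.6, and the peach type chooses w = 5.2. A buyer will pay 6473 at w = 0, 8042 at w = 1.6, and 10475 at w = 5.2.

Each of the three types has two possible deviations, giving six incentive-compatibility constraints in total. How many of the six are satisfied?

Peach (own payoff 10475 − 62×5.2 = 10152.6): to w=0 gives 6473 → no gain ✓; to w=1.6 gives 8042 − 62×1.6 = 7942.8 → no gain ✓.
Average (own payoff 8042 − 188×1.6 = 7741.2): to w=0 gives 6473 → no gain ✓; to w=5.2 gives 10475 − 188×5.2 = 9497.4 → profitable ✗.
Lemon (own payoff 6473): to w=1.6 gives 8042 − 272×1.6 = 7606.8 → profitable ✗; to w=5.2 gives 10475 − 272×5.2 = 9060.6 → profitable ✗.
3 of the 6 constraints hold; not an equilibrium.

3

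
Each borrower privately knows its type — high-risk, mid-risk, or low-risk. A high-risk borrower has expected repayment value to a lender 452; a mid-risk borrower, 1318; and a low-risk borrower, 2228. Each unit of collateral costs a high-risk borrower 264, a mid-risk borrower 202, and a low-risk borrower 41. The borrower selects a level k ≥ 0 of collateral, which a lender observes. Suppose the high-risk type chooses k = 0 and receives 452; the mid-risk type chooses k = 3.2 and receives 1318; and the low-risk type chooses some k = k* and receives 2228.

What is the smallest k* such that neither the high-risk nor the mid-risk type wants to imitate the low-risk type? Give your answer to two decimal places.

High-risk type (on-path payoff 452) won't mimic when 452 ≥ 2228 − 264·k*, i.e. k* ≥ 6.73.
Mid-risk type (on-path payoff 1318 − 202×3.2 = 671.6) won't mimic when 671.6 ≥ 2228 − 202·k*, i.e. k* ≥ 7.70.
Both must hold, so k* = max(6.73, 7.70) = 7.70. The mid-risk type's constraint binds.

7.70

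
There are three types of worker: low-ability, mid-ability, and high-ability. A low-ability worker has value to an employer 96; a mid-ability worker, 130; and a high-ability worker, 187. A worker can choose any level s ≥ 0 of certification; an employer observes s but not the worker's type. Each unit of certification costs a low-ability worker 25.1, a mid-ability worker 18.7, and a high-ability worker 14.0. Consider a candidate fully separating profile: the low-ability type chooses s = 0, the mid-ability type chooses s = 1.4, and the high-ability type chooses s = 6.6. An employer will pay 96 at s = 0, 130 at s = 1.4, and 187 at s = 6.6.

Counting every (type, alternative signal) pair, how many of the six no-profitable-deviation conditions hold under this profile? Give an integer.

Low-ability (own payoff 96): to s=1.4 gives 130 − 25.1×1.4 = 94.86 → no gain ✓; to s=6.6 gives 187 − 25.1×6.6 = 21.34 → no gain ✓.
High-ability (own payoff 187 − 14.0×6.6 = 94.6): to s=0 gives 96 → profitable ✗; to s=1.4 gives 130 − 14.0×1.4 = 110.4 → profitable ✗.
Mid-ability (own payoff 130 − 18.7×1.4 = 103.82): to s=0 gives 96 → no gain ✓; to s=6.6 gives 187 − 18.7×6.6 = 63.58 → no gain ✓.
4 of the 6 constraints hold; not an equilibrium.

4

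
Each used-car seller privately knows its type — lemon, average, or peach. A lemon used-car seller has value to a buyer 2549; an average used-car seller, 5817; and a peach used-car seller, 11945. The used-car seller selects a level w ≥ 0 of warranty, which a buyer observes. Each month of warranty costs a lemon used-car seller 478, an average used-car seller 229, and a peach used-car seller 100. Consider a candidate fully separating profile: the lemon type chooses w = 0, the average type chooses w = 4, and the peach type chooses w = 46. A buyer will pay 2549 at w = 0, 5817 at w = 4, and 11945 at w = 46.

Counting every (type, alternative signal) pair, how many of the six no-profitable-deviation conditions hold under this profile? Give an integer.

Average (own payoff 5817 − 229×4 = 4901): to w=0 gives 2549 → no gain ✓; to w=46 gives 11945 − 229×46 = 1411 → no gain ✓.
Peach (own payoff 11945 − 100×46 = 7345): to w=0 gives 2549 → no gain ✓; to w=4 gives 5817 − 100×4 = 5417 → no gain ✓.
Lemon (own payoff 2549): to w=4 gives 5817 − 478×4 = 3905 → profitable ✗; to w=46 gives 11945 − 478×46 = -10043 → no gain ✓.
5 of the 6 constraints hold; not an equilibrium.

5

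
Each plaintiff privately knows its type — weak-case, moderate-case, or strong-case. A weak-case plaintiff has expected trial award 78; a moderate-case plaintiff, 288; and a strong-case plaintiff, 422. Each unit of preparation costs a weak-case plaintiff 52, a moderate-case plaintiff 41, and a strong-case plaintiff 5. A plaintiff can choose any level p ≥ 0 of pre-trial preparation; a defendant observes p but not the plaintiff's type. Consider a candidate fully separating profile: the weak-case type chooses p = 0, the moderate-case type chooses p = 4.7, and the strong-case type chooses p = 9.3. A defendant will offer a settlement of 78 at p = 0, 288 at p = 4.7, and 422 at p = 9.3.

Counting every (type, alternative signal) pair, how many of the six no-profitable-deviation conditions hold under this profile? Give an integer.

6

Weak-case (own payoff 78): to p=4.7 gives 288 − 52×4.7 = 43.6 → no gain ✓; to p=9.3 gives 422 − 52×9.3 = -61.6 → no gain ✓.
Strong-case (own payoff 422 − 5×9.3 = 375.5): to p=0 gives 78 → no gain ✓; to p=4.7 gives 288 − 5×4.7 = 264.5 → no gain ✓.
Moderate-case (own payoff 288 − 41×4.7 = 95.3): to p=0 gives 78 → no gain ✓; to p=9.3 gives 422 − 41×9.3 = 40.7 → no gain ✓.
6 of the 6 constraints hold; this profile is a separating equilibrium.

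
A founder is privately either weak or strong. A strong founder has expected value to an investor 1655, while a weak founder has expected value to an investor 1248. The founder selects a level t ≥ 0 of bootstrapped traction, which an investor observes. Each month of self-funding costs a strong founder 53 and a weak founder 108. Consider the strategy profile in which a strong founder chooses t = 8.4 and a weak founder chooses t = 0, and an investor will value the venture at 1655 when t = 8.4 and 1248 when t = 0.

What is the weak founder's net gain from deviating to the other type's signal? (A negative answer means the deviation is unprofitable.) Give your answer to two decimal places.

-500.20

Playing t = 0 the weak founder receives 1248.
Deviating to t = 8.4 brings payment 1655 at cost 108 × 8.4 = 907.2, netting 747.8.
Gain from deviating: 747.8 − 1248 = -500.20.
The gain is negative, so the weak type's incentive-compatibility constraint is satisfied.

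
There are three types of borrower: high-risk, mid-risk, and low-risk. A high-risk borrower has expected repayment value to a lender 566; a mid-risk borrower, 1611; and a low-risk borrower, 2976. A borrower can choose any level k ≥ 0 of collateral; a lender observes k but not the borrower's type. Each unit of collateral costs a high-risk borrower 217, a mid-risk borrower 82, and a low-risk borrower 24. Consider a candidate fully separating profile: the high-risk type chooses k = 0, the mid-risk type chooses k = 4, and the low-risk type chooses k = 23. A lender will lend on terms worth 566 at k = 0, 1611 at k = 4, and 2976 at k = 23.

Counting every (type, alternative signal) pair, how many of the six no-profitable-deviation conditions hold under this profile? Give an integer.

Low-risk (own payoff 2976 − 24×23 = 2424): to k=0 gives 566 → no gain ✓; to k=4 gives 1611 − 24×4 = 1515 → no gain ✓.
Mid-risk (own payoff 1611 − 82×4 = 1283): to k=0 gives 566 → no gain ✓; to k=23 gives 2976 − 82×23 = 1090 → no gain ✓.
High-risk (own payoff 566): to k=4 gives 1611 − 217×4 = 743 → profitable ✗; to k=23 gives 2976 − 217×23 = -2015 → no gain ✓.
5 of the 6 constraints hold; not an equilibrium.

5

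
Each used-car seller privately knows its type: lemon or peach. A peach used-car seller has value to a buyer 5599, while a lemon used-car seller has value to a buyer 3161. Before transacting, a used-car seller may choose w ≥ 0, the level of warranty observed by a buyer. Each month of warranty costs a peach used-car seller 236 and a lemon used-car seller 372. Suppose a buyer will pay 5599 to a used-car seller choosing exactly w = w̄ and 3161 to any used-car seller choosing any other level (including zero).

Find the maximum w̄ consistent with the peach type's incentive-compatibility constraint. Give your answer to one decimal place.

10.3

Choosing w̄ yields the peach type 5599 − 236·w̄; choosing zero yields 3161.
The peach type is indifferent at 5599 − 236·w̄ = 3161, i.e. w̄ = (5599 − 3161) / 236 ≈ 10.3.
For any w̄ above 10.3 the peach type would rather pool at zero, so separation collapses.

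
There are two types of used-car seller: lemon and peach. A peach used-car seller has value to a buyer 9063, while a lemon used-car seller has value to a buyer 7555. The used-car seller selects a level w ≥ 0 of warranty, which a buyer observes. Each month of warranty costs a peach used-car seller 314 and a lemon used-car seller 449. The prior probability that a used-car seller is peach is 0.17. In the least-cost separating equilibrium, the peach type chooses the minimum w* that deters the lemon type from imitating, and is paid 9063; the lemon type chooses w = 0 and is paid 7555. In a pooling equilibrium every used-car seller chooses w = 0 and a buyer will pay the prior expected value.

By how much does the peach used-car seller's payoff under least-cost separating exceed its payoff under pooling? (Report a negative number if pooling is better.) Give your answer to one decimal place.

Least-cost separating signal: w* solves 7555 = 9063 − 449·w*, so w* = (9063 − 7555)/449 ≈ 3.3586.
Peach type's separating payoff: 9063 − 314 × w* = 9063 − 314 × (9063 − 7555)/449 = 9063 − 473512/449 ≈ 8008.408.
Pooling payoff: 0.17 × 9063 + 0.83 × 7555 = 7811.36.
Difference: 8008.408 − 7811.36 = 197.048, i.e. 197.0 to one decimal place.
The peach type prefers to separate.

197.0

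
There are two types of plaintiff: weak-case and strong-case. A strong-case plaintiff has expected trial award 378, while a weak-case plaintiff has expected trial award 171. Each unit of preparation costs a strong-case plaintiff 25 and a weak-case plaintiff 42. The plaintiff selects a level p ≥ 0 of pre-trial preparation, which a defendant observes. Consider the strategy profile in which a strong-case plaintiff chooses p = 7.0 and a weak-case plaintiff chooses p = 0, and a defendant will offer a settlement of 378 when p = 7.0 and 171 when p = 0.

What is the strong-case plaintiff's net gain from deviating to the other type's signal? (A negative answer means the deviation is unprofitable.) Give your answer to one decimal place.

-32.0

Playing p = 7.0 the strong-case plaintiff receives 378 − 25 × 7.0 = 203.
Deviating to p = 0 yields 171 instead.
Gain from deviating: 171 − 203 = -32.0.
The gain is negative, so the strong-case type's incentive-compatibility constraint is satisfied.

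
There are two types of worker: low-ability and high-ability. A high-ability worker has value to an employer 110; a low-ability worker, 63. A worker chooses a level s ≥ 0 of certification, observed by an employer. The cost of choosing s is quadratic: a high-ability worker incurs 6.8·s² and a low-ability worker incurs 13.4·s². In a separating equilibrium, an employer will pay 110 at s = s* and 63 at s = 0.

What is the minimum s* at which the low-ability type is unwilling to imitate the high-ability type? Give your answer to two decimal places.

1.87

The low-ability type at s = 0 receives 63; imitating at s* yields 110 − 13.4·s*².
Indifference: 63 = 110 − 13.4·s*², so s*² = (110 − 63) / 13.4 ≈ 3.5075.
s* = √3.5075 ≈ 1.87.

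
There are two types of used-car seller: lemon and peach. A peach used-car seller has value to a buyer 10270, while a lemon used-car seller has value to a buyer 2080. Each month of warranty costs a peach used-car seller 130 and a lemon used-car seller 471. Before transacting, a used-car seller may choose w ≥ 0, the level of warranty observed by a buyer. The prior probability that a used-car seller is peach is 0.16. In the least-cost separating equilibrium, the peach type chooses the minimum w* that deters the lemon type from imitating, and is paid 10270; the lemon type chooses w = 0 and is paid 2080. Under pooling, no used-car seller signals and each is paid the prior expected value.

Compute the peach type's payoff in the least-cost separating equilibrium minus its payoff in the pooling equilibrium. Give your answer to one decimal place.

Least-cost separating signal: w* solves 2080 = 10270 − 471·w*, so w* = (10270 − 2080)/471 ≈ 17.3885.
Peach type's separating payoff: 10270 − 130 × w* = 10270 − 130 × (10270 − 2080)/471 = 10270 − 1064700/471 ≈ 8009.490.
Pooling payoff: 0.16 × 10270 + 0.84 × 2080 = 3390.4.
Difference: 8009.490 − 3390.4 = 4619.09, i.e. 4619.1 to one decimal place.
The peach type prefers to separate.

4619.1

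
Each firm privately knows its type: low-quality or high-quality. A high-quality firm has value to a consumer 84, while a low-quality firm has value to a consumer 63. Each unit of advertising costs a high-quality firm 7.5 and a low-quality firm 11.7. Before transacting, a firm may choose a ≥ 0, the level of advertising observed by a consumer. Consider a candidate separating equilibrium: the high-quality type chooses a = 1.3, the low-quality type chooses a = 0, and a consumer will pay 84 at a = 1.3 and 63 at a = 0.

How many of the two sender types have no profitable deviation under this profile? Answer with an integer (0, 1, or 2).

High-quality type: signal → 84 − 7.5 × 1.3 = 74.25; deviate to 0 → 63. IC holds (74.25 ≥ 63).
Low-quality type: stay at 0 → 63; mimic → 84 − 11.7 × 1.3 = 68.79. IC fails (63 < 68.79).
1 of 2 constraints hold, so this profile is not an equilibrium.

1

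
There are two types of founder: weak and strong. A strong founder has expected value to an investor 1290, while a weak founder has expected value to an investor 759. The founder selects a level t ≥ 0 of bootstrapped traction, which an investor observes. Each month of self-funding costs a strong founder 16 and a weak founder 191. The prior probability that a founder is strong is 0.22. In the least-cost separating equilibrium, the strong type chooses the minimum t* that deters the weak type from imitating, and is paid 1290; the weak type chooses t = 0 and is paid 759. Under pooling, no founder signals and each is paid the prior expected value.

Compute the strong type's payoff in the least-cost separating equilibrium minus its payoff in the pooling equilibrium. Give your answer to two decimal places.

Least-cost separating signal: t* solves 759 = 1290 − 191·t*, so t* = (1290 − 759)/191 ≈ 2.7801.
Strong type's separating payoff: 1290 − 16 × t* = 1290 − 16 × (1290 − 759)/191 = 1290 − 8496/191 ≈ 1245.5183.
Pooling payoff: 0.22 × 1290 + 0.78 × 759 = 875.82.
Difference: 1245.5183 − 875.82 = 369.6983, i.e. 369.70 to two decimal places.
The strong type prefers to separate.

369.70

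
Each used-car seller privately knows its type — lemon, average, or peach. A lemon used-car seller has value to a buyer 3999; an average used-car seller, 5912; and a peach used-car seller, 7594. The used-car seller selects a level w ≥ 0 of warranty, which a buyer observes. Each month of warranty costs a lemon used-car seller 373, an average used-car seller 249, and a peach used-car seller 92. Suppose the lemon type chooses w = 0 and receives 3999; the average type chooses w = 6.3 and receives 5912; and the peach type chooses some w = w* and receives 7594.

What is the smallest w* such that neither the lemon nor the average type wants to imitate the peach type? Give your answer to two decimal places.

13.06

Lemon type (on-path payoff 3999) won't mimic when 3999 ≥ 7594 − 373·w*, i.e. w* ≥ 9.64.
Average type (on-path payoff 5912 − 249×6.3 = 4343.3) won't mimic when 4343.3 ≥ 7594 − 249·w*, i.e. w* ≥ 13.06.
Both must hold, so w* = max(9.64, 13.06) = 13.06. The average type's constraint binds.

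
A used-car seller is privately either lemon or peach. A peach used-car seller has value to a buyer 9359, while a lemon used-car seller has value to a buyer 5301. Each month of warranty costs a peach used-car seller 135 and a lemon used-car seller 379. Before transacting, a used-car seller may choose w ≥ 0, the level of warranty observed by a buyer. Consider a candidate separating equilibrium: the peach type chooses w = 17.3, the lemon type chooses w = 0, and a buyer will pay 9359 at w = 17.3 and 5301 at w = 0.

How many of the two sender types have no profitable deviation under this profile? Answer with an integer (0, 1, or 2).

Peach type: signal → 9359 − 135 × 17.3 = 7023.5; deviate to 0 → 5301. IC holds (7023.5 ≥ 5301).
Lemon type: stay at 0 → 5301; mimic → 9359 − 379 × 17.3 = 2802.3. IC holds (5301 ≥ 2802.3).
2 of 2 constraints hold, so this is a separating equilibrium.

2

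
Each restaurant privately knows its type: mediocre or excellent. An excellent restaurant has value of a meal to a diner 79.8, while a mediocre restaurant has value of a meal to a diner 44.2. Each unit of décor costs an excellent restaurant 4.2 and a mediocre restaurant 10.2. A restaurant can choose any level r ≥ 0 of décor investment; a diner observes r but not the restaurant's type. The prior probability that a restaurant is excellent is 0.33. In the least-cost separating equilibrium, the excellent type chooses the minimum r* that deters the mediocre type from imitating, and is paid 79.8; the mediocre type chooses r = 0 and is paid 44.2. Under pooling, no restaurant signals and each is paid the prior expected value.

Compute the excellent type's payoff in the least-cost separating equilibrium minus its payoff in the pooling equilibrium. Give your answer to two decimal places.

Least-cost separating signal: r* solves 44.2 = 79.8 − 10.2·r*, so r* = (79.8 − 44.2)/10.2 ≈ 3.4902.
Excellent type's separating payoff: 79.8 − 4.2 × r* = 79.8 − 4.2 × (79.8 − 44.2)/10.2 = 79.8 − 149.52/10.2 ≈ 65.1412.
Pooling payoff: 0.33 × 79.8 + 0.67 × 44.2 = 55.948.
Difference: 65.1412 − 55.948 = 9.1932, i.e. 9.19 to two decimal places.
The excellent type prefers to separate.

9.19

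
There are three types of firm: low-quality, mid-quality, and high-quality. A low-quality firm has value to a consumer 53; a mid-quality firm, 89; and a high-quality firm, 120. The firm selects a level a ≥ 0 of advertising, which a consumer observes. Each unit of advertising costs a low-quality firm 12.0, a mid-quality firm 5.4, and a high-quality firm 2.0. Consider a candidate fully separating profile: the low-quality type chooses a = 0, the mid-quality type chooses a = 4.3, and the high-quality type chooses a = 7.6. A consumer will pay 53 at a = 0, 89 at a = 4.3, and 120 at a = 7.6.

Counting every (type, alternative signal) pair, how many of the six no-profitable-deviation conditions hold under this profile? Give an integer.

High-quality (own payoff 120 − 2.0×7.6 = 104.8): to a=0 gives 53 → no gain ✓; to a=4.3 gives 89 − 2.0×4.3 = 80.4 → no gain ✓.
Low-quality (own payoff 53): to a=4.3 gives 89 − 12.0×4.3 = 37.4 → no gain ✓; to a=7.6 gives 120 − 12.0×7.6 = 28.8 → no gain ✓.
Mid-quality (own payoff 89 − 5.4×4.3 = 65.78): to a=0 gives 53 → no gain ✓; to a=7.6 gives 120 − 5.4×7.6 = 78.96 → profitable ✗.
5 of the 6 constraints hold; not an equilibrium.

5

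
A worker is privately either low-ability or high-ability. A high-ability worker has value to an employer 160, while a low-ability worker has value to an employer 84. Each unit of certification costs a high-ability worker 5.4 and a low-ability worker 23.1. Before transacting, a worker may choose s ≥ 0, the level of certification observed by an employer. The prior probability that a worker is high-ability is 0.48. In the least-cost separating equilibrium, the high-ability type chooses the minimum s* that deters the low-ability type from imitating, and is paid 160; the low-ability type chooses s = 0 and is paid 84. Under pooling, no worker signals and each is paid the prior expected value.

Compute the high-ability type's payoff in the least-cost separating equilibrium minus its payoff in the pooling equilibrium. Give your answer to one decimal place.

Least-cost separating signal: s* solves 84 = 160 − 23.1·s*, so s* = (160 − 84)/23.1 ≈ 3.2900.
High-ability type's separating payoff: 160 − 5.4 × s* = 160 − 5.4 × (160 − 84)/23.1 = 160 − 410.4/23.1 ≈ 142.234.
Pooling payoff: 0.48 × 160 + 0.52 × 84 = 120.48.
Difference: 142.234 − 120.48 = 21.754, i.e. 21.8 to one decimal place.
The high-ability type prefers to separate.

21.8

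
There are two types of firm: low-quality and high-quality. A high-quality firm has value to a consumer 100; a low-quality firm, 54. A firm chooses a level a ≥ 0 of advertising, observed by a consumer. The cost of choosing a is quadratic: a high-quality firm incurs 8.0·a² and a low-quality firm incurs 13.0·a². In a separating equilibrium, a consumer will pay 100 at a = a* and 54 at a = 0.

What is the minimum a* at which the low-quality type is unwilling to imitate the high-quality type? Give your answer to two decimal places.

The low-quality type at a = 0 receives 54; imitating at a* yields 100 − 13.0·a*².
Indifference: 54 = 100 − 13.0·a*², so a*² = (100 − 54) / 13.0 ≈ 3.5385.
a* = √3.5385 ≈ 1.88.

1.88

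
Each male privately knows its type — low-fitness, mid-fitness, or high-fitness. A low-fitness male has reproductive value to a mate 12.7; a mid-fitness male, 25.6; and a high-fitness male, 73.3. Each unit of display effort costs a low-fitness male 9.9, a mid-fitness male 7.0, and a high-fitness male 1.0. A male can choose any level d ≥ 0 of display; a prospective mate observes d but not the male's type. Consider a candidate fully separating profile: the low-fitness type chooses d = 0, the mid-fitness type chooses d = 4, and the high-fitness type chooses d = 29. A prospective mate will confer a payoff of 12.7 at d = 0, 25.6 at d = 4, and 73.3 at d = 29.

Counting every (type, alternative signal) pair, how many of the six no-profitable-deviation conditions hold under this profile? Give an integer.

Low-fitness (own payoff 12.7): to d=4 gives 25.6 − 9.9×4 = -14 → no gain ✓; to d=29 gives 73.3 − 9.9×29 = -213.8 → no gain ✓.
High-fitness (own payoff 73.3 − 1.0×29 = 44.3): to d=0 gives 12.7 → no gain ✓; to d=4 gives 25.6 − 1.0×4 = 21.6 → no gain ✓.
Mid-fitness (own payoff 25.6 − 7.0×4 = -2.4): to d=0 gives 12.7 → profitable ✗; to d=29 gives 73.3 − 7.0×29 = -129.7 → no gain ✓.
5 of the 6 constraints hold; not an equilibrium.

5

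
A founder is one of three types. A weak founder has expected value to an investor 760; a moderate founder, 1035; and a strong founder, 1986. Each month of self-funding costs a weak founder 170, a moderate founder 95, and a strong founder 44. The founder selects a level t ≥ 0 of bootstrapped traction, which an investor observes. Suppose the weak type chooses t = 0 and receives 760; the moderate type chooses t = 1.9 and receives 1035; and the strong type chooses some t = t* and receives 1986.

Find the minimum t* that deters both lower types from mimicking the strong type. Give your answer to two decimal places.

Moderate type (on-path payoff 1035 − 95×1.9 = 854.5) won't mimic when 854.5 ≥ 1986 − 95·t*, i.e. t* ≥ 11.91.
Weak type (on-path payoff 760) won't mimic when 760 ≥ 1986 − 170·t*, i.e. t* ≥ 7.21.
Both must hold, so t* = max(7.21, 11.91) = 11.91. The moderate type's constraint binds.

11.91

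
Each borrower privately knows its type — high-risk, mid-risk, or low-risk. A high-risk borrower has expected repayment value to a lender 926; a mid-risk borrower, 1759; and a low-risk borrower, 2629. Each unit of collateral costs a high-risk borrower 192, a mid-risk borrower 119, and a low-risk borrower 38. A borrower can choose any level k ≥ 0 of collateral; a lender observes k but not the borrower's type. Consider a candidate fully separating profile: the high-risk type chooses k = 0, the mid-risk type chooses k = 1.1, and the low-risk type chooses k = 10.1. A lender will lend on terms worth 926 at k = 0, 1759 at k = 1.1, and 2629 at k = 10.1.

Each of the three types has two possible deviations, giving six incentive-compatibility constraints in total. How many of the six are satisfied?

5

Mid-risk (own payoff 1759 − 119×1.1 = 1628.1): to k=0 gives 926 → no gain ✓; to k=10.1 gives 2629 − 119×10.1 = 1427.1 → no gain ✓.
Low-risk (own payoff 2629 − 38×10.1 = 2245.2): to k=0 gives 926 → no gain ✓; to k=1.1 gives 1759 − 38×1.1 = 1717.2 → no gain ✓.
High-risk (own payoff 926): to k=1.1 gives 1759 − 192×1.1 = 1547.8 → profitable ✗; to k=10.1 gives 2629 − 192×10.1 = 689.8 → no gain ✓.
5 of the 6 constraints hold; not an equilibrium.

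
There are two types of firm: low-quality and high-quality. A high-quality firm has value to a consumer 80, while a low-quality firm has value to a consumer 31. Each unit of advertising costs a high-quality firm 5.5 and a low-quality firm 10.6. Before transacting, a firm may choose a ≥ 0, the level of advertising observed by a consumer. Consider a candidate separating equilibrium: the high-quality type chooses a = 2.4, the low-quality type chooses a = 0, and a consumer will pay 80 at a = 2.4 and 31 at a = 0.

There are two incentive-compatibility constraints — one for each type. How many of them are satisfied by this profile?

1

Low-quality type: stay at 0 → 31; mimic → 80 − 10.6 × 2.4 = 54.56. IC fails (31 < 54.56).
High-quality type: signal → 80 − 5.5 × 2.4 = 66.8; deviate to 0 → 31. IC holds (66.8 ≥ 31).
1 of 2 constraints hold, so this profile is not an equilibrium.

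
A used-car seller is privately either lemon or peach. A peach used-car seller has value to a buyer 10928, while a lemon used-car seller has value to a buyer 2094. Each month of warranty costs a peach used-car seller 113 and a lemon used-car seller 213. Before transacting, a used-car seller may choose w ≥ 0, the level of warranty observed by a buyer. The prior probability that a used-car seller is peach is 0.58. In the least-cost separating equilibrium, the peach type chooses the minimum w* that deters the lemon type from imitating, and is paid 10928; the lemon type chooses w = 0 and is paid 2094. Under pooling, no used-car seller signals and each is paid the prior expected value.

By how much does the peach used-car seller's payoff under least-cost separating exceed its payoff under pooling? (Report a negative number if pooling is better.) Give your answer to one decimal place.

Least-cost separating signal: w* solves 2094 = 10928 − 213·w*, so w* = (10928 − 2094)/213 ≈ 41.4742.
Peach type's separating payoff: 10928 − 113 × w* = 10928 − 113 × (10928 − 2094)/213 = 10928 − 998242/213 ≈ 6241.418.
Pooling payoff: 0.58 × 10928 + 0.42 × 2094 = 7217.72.
Difference: 6241.418 − 7217.72 = -976.302, i.e. -976.3 to one decimal place.
The peach type would prefer the pooling outcome.

-976.3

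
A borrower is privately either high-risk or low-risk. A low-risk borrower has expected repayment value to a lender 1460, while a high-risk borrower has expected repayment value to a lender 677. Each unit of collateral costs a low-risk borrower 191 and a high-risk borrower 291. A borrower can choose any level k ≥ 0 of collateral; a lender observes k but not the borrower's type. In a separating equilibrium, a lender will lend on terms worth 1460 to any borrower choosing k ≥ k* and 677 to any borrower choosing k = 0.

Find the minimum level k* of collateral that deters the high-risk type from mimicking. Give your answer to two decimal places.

A high-risk borrower choosing k = 0 receives 677.
Imitating at k* instead would pay 1460 at cost 291·k*, netting 1460 − 291·k*.
Indifference: 677 = 1460 − 291·k*, so k* = (1460 − 677) / 291 ≈ 2.69.
At k* the high-risk type's incentive constraint just binds; the low-risk type strictly prefers k* since its per-unit cost is lower.

2.69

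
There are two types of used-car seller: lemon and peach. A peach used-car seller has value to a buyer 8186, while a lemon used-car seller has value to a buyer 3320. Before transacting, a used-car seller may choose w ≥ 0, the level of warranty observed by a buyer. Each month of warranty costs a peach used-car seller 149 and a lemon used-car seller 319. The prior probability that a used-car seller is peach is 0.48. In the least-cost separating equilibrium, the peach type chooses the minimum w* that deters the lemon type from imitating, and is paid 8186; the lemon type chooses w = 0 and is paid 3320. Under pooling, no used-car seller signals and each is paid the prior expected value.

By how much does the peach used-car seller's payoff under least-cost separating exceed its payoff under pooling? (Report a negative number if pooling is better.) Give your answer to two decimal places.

Least-cost separating signal: w* solves 3320 = 8186 − 319·w*, so w* = (8186 − 3320)/319 ≈ 15.2539.
Peach type's separating payoff: 8186 − 149 × w* = 8186 − 149 × (8186 − 3320)/319 = 8186 − 725034/319 ≈ 5913.1661.
Pooling payoff: 0.48 × 8186 + 0.52 × 3320 = 5655.68.
Difference: 5913.1661 − 5655.68 = 257.4861, i.e. 257.49 to two decimal places.
The peach type prefers to separate.

257.49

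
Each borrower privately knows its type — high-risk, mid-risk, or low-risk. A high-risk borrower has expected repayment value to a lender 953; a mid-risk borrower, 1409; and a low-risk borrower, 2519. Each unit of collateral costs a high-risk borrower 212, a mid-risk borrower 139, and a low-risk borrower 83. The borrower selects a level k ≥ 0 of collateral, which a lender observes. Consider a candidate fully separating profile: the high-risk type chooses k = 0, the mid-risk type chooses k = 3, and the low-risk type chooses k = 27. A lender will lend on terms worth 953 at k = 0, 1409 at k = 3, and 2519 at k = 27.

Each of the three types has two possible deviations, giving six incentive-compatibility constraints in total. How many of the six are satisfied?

4

Mid-risk (own payoff 1409 − 139×3 = 992): to k=0 gives 953 → no gain ✓; to k=27 gives 2519 − 139×27 = -1234 → no gain ✓.
High-risk (own payoff 953): to k=3 gives 1409 − 212×3 = 773 → no gain ✓; to k=27 gives 2519 − 212×27 = -3205 → no gain ✓.
Low-risk (own payoff 2519 − 83×27 = 278): to k=0 gives 953 → profitable ✗; to k=3 gives 1409 − 83×3 = 1160 → profitable ✗.
4 of the 6 constraints hold; not an equilibrium.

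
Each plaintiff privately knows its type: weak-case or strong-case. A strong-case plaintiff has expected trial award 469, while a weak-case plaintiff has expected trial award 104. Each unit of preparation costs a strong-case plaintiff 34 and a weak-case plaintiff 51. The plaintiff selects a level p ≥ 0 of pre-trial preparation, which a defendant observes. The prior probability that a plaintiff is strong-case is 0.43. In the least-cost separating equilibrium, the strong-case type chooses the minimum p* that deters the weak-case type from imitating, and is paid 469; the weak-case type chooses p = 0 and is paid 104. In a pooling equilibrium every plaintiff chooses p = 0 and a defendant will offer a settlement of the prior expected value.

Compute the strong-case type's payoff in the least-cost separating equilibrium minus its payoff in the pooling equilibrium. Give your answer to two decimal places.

Least-cost separating signal: p* solves 104 = 469 − 51·p*, so p* = (469 − 104)/51 ≈ 7.1569.
Strong-case type's separating payoff: 469 − 34 × p* = 469 − 34 × (469 − 104)/51 = 469 − 12410/51 ≈ 225.6667.
Pooling payoff: 0.43 × 469 + 0.57 × 104 = 260.95.
Difference: 225.6667 − 260.95 = -35.2833, i.e. -35.28 to two decimal places.
The strong-case type would prefer the pooling outcome.

-35.28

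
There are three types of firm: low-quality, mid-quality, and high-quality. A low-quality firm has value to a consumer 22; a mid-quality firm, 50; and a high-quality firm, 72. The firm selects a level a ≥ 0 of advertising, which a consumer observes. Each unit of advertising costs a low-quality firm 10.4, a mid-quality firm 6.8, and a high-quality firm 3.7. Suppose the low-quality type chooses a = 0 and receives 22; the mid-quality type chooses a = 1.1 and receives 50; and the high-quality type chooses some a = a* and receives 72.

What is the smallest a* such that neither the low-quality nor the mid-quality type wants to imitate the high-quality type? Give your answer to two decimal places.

Low-quality type (on-path payoff 22) won't mimic when 22 ≥ 72 − 10.4·a*, i.e. a* ≥ 4.81.
Mid-quality type (on-path payoff 50 − 6.8×1.1 = 42.52) won't mimic when 42.52 ≥ 72 − 6.8·a*, i.e. a* ≥ 4.34.
Both must hold, so a* = max(4.81, 4.34) = 4.81. The low-quality type's constraint binds.

4.81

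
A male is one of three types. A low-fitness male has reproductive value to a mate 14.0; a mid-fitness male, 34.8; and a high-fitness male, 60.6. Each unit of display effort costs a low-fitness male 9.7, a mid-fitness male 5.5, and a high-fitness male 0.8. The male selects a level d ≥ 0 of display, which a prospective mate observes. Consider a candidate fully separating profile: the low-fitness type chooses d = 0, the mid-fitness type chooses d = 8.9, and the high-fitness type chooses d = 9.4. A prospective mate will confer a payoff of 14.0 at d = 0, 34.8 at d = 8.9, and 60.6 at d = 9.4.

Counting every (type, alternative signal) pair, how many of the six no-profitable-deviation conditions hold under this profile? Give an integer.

4

Mid-fitness (own payoff 34.8 − 5.5×8.9 = -14.15): to d=0 gives 14.0 → profitable ✗; to d=9.4 gives 60.6 − 5.5×9.4 = 8.9 → profitable ✗.
High-fitness (own payoff 60.6 − 0.8×9.4 = 53.08): to d=0 gives 14.0 → no gain ✓; to d=8.9 gives 34.8 − 0.8×8.9 = 27.68 → no gain ✓.
Low-fitness (own payoff 14.0): to d=8.9 gives 34.8 − 9.7×8.9 = -51.53 → no gain ✓; to d=9.4 gives 60.6 − 9.7×9.4 = -30.58 → no gain ✓.
4 of the 6 constraints hold; not an equilibrium.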